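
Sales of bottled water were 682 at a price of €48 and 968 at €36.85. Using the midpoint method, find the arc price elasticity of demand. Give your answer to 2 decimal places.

ΔQ = 968 − 682 = 286; ΔP = 36.85 − 48 = -11.15.
Midpoints: P̄ = 42.42, Q̄ = 825.0.
ε = (ΔQ/ΔP)(P̄/Q̄) = (286/-11.15)(42.42/825.0).

-1.32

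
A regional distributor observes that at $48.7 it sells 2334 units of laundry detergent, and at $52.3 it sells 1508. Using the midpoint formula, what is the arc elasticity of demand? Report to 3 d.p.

ΔQ = 1508 − 2334 = -826; ΔP = 52.3 − 48.7 = 3.6.
Midpoints: P̄ = 50.50, Q̄ = 1921.0.
ε = (ΔQ/ΔP)(P̄/Q̄) = (-826/3.6)(50.50/1921.0).

-6.032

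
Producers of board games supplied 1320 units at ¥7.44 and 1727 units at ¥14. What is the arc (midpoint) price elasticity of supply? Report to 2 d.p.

ΔQ = 1727 − 1320 = 407; ΔP = 14 − 7.44 = 6.56.
Midpoints: P̄ = 10.72, Q̄ = 1523.5.
ε_s = (ΔQ/ΔP)(P̄/Q̄) = (407/6.56)(10.72/1523.5).

0.44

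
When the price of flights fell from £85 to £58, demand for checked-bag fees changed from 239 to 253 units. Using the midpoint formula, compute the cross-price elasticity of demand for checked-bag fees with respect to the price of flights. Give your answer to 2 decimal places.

ΔQ_x = 253 − 239 = 14; ΔP_y = 58 − 85 = -27.
Midpoints: P̄_y = 71.50, Q̄_x = 246.0.
ε_xy = (ΔQ_x/ΔP_y)(P̄_y/Q̄_x) = (14/-27)(71.50/246.0).

-0.15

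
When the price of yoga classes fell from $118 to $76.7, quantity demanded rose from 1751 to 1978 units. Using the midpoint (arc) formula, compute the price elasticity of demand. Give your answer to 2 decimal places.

-0.29

ΔQ = 1978 − 1751 = 227; ΔP = 76.7 − 118 = -41.3.
Midpoints: P̄ = 97.35, Q̄ = 1864.5.
ε = (ΔQ/ΔP)(P̄/Q̄) = (227/-41.3)(97.35/1864.5).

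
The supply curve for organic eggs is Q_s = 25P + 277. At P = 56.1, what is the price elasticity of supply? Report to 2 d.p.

At P = 56.1, Q_s = 1679.50.
dQ_s/dP = 25.
ε_s = (dQ_s/dP)(P/Q_s) = (25)(56.1/1679.50).

0.84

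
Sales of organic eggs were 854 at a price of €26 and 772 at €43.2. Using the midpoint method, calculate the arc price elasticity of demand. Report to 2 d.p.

-0.20

ΔQ = 772 − 854 = -82; ΔP = 43.2 − 26 = 17.2.
Midpoints: P̄ = 34.60, Q̄ = 813.0.
ε = (ΔQ/ΔP)(P̄/Q̄) = (-82/17.2)(34.60/813.0).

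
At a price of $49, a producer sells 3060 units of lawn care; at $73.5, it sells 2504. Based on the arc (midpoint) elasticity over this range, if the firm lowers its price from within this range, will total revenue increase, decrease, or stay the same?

decrease

Arc ε = (-556/24.5)(61.25/2782.0) ≈ -0.500.
|ε| = 0.50 < 1, so demand is inelastic. A price cut therefore reduces total revenue.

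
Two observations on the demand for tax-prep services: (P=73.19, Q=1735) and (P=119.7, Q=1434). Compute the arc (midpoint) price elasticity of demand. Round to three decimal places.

ΔQ = 1434 − 1735 = -301; ΔP = 119.7 − 73.19 = 46.51.
Midpoints: P̄ = 96.44, Q̄ = 1584.5.
ε = (ΔQ/ΔP)(P̄/Q̄) = (-301/46.51)(96.44/1584.5).

-0.394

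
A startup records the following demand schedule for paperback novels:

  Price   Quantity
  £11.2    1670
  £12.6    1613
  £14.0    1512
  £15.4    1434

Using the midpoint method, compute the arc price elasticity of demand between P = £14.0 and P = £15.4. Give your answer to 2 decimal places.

-0.56

At P = 14.0, Q = 1512; at P = 15.4, Q = 1434.
ΔQ = -78, ΔP = 1.4. Midpoints: P̄ = 14.70, Q̄ = 1473.0.
ε = (ΔQ/ΔP)(P̄/Q̄) = (-78/1.4)(14.70/1473.0).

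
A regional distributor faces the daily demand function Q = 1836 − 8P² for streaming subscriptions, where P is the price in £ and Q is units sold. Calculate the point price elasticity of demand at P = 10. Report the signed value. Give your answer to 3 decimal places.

-1.544

At P = 10, Q = 1036.
dQ/dP = −16P = -160.
ε = (dQ/dP)(P/Q) = (-160)(10/1036).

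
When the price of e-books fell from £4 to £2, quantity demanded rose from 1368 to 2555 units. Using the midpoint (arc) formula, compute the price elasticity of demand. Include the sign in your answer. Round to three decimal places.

-0.908

ΔQ = 2555 − 1368 = 1187; ΔP = 2 − 4 = -2.
Midpoints: P̄ = 3.00, Q̄ = 1961.5.
ε = (ΔQ/ΔP)(P̄/Q̄) = (1187/-2)(3.00/1961.5).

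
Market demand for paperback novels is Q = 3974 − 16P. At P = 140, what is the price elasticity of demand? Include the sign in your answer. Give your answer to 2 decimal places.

At P = 140, Q = 1734.
dQ/dP = −16.
ε = (dQ/dP)(P/Q) = (-16)(140/1734).

-1.29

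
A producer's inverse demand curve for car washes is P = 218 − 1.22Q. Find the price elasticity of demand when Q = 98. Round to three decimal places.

-0.823

At Q = 98, P = 218 − 1.22(98) = 98.44.
dP/dQ = −1.22, so dQ/dP = 1/(−1.22) = -0.820.
ε = (dQ/dP)(P/Q) = (-0.820)(98.44/98).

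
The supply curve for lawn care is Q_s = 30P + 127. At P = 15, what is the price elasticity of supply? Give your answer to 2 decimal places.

At P = 15, Q_s = 577.
dQ_s/dP = 30.
ε_s = (dQ_s/dP)(P/Q_s) = (30)(15/577).

0.78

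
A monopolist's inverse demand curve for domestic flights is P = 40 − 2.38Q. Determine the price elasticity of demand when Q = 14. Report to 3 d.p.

At Q = 14, P = 40 − 2.38(14) = 6.68.
dP/dQ = −2.38, so dQ/dP = 1/(−2.38) = -0.420.
ε = (dQ/dP)(P/Q) = (-0.420)(6.68/14).

-0.200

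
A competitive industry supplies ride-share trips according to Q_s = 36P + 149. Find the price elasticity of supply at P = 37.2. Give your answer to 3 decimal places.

At P = 37.2, Q_s = 1488.20.
dQ_s/dP = 36.
ε_s = (dQ_s/dP)(P/Q_s) = (36)(37.2/1488.20).

0.900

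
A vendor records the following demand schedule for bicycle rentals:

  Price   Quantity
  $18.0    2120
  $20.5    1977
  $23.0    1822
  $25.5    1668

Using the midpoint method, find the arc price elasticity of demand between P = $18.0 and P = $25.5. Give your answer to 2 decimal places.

At P = 18.0, Q = 2120; at P = 25.5, Q = 1668.
ΔQ = -452, ΔP = 7.5. Midpoints: P̄ = 21.75, Q̄ = 1894.0.
ε = (ΔQ/ΔP)(P̄/Q̄) = (-452/7.5)(21.75/1894.0).

-0.69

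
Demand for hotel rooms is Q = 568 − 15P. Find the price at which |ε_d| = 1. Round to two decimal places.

For linear demand Q = a − bP, ε = −bP/(a − bP). |ε| = 1 when bP = a − bP, i.e. P = a/(2b).
P = 568/(2·15) = 568/30 = 18.9333.

18.93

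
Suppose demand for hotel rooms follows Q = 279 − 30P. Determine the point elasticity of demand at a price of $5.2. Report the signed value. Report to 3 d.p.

-1.268

At P = 5.2, Q = 123.
dQ/dP = −30.
ε = (dQ/dP)(P/Q) = (-30)(5.2/123).
|ε| > 1, so demand is elastic at this price.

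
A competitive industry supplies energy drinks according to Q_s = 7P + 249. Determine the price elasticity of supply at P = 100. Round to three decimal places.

At P = 100, Q_s = 949.
dQ_s/dP = 7.
ε_s = (dQ_s/dP)(P/Q_s) = (7)(100/949).

0.738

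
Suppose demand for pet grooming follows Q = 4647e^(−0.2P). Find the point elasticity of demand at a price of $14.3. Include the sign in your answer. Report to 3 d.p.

At P = 14.3, Q = 266.128.
dQ/dP = −0.2·4647e^(−0.2P) = −0.2Q = -53.226.
ε = (dQ/dP)(P/Q) = (-53.226)(14.3/266.128).

-2.860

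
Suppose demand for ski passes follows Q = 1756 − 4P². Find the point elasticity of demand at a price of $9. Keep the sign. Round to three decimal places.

-0.453

At P = 9, Q = 1432.
dQ/dP = −8P = -72.
ε = (dQ/dP)(P/Q) = (-72)(9/1432).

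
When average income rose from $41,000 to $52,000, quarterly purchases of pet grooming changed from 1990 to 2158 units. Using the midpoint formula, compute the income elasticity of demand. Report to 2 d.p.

0.34

ΔQ = 168, ΔI = 11000. Midpoints: Ī = 46,500, Q̄ = 2074.0.
ε_I = (ΔQ/ΔI)(Ī/Q̄) = (168/11000)(46500/2074.0).
ε_I > 0, so the good is normal.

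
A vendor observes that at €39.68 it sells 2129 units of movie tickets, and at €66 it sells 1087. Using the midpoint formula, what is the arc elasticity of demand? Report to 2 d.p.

-1.30

ΔQ = 1087 − 2129 = -1042; ΔP = 66 − 39.68 = 26.32.
Midpoints: P̄ = 52.84, Q̄ = 1608.0.
ε = (ΔQ/ΔP)(P̄/Q̄) = (-1042/26.32)(52.84/1608.0).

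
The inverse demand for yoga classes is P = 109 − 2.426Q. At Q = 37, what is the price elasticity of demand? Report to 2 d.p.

-0.21

At Q = 37, P = 109 − 2.426(37) = 19.24.
dP/dQ = −2.426, so dQ/dP = 1/(−2.426) = -0.412.
ε = (dQ/dP)(P/Q) = (-0.412)(19.24/37).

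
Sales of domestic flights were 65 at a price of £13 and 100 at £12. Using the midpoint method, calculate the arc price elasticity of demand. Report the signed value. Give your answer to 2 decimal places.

-5.30

ΔQ = 100 − 65 = 35; ΔP = 12 − 13 = -1.
Midpoints: P̄ = 12.50, Q̄ = 82.5.
ε = (ΔQ/ΔP)(P̄/Q̄) = (35/-1)(12.50/82.5).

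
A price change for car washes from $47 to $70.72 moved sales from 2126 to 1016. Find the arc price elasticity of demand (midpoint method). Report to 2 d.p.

ΔQ = 1016 − 2126 = -1110; ΔP = 70.72 − 47 = 23.72.
Midpoints: P̄ = 58.86, Q̄ = 1571.0.
ε = (ΔQ/ΔP)(P̄/Q̄) = (-1110/23.72)(58.86/1571.0).

-1.75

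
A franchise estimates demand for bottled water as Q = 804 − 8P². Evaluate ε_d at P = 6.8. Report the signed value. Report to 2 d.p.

-1.70

At P = 6.8, Q = 434.080.
dQ/dP = −16P = -108.800.
ε = (dQ/dP)(P/Q) = (-108.800)(6.8/434.080).
|ε| > 1, so demand is elastic at this price.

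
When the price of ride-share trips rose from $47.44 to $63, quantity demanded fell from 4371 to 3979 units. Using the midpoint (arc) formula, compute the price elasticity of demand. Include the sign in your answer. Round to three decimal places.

-0.333

ΔQ = 3979 − 4371 = -392; ΔP = 63 − 47.44 = 15.56.
Midpoints: P̄ = 55.22, Q̄ = 4175.0.
ε = (ΔQ/ΔP)(P̄/Q̄) = (-392/15.56)(55.22/4175.0).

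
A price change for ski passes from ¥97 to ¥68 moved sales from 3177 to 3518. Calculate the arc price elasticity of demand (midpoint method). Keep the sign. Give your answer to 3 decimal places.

-0.290

ΔQ = 3518 − 3177 = 341; ΔP = 68 − 97 = -29.
Midpoints: P̄ = 82.50, Q̄ = 3347.5.
ε = (ΔQ/ΔP)(P̄/Q̄) = (341/-29)(82.50/3347.5).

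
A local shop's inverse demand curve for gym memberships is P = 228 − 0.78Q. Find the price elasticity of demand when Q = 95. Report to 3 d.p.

-2.077

At Q = 95, P = 228 − 0.78(95) = 153.90.
dP/dQ = −0.78, so dQ/dP = 1/(−0.78) = -1.282.
ε = (dQ/dP)(P/Q) = (-1.282)(153.90/95).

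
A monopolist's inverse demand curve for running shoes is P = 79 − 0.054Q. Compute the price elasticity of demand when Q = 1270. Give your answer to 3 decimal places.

At Q = 1270, P = 79 − 0.054(1270) = 10.42.
dP/dQ = −0.054, so dQ/dP = 1/(−0.054) = -18.519.
ε = (dQ/dP)(P/Q) = (-18.519)(10.42/1270).

-0.152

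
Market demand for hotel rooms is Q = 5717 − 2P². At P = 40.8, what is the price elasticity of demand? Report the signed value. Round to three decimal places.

-2.789

At P = 40.8, Q = 2387.720.
dQ/dP = −4P = -163.200.
ε = (dQ/dP)(P/Q) = (-163.200)(40.8/2387.720).
|ε| > 1, so demand is elastic at this price.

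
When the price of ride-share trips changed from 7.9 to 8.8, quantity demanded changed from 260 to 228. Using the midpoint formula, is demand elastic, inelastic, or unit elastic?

elastic

Arc ε ≈ -1.217.
|ε| = 1.22 > 1.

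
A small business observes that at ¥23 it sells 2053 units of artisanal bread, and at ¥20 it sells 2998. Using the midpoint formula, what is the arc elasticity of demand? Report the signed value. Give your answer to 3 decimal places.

-2.682

ΔQ = 2998 − 2053 = 945; ΔP = 20 − 23 = -3.
Midpoints: P̄ = 21.50, Q̄ = 2525.5.
ε = (ΔQ/ΔP)(P̄/Q̄) = (945/-3)(21.50/2525.5).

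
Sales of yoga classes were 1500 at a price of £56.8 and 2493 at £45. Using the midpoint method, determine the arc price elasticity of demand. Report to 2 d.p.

ΔQ = 2493 − 1500 = 993; ΔP = 45 − 56.8 = -11.8.
Midpoints: P̄ = 50.90, Q̄ = 1996.5.
ε = (ΔQ/ΔP)(P̄/Q̄) = (993/-11.8)(50.90/1996.5).

-2.15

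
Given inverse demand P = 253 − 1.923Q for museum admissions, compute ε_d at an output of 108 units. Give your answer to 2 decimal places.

At Q = 108, P = 253 − 1.923(108) = 45.32.
dP/dQ = −1.923, so dQ/dP = 1/(−1.923) = -0.520.
ε = (dQ/dP)(P/Q) = (-0.520)(45.32/108).

-0.22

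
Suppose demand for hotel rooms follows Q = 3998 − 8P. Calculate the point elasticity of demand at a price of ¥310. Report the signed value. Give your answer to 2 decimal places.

-1.63

At P = 310, Q = 1518.
dQ/dP = −8.
ε = (dQ/dP)(P/Q) = (-8)(310/1518).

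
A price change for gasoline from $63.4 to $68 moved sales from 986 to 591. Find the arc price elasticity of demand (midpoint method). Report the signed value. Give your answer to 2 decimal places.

ΔQ = 591 − 986 = -395; ΔP = 68 − 63.4 = 4.6.
Midpoints: P̄ = 65.70, Q̄ = 788.5.
ε = (ΔQ/ΔP)(P̄/Q̄) = (-395/4.6)(65.70/788.5).

-7.15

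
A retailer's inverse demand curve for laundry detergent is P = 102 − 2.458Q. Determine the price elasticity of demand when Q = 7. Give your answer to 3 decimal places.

-4.928

At Q = 7, P = 102 − 2.458(7) = 84.79.
dP/dQ = −2.458, so dQ/dP = 1/(−2.458) = -0.407.
ε = (dQ/dP)(P/Q) = (-0.407)(84.79/7).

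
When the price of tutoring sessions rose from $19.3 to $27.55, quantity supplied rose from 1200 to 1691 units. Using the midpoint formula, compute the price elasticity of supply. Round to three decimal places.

ΔQ = 1691 − 1200 = 491; ΔP = 27.55 − 19.3 = 8.25.
Midpoints: P̄ = 23.43, Q̄ = 1445.5.
ε_s = (ΔQ/ΔP)(P̄/Q̄) = (491/8.25)(23.43/1445.5).

0.964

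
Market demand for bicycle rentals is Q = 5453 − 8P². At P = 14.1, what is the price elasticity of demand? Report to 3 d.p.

-0.824

At P = 14.1, Q = 3862.520.
dQ/dP = −16P = -225.600.
ε = (dQ/dP)(P/Q) = (-225.600)(14.1/3862.520).
|ε| < 1, so demand is inelastic at this price.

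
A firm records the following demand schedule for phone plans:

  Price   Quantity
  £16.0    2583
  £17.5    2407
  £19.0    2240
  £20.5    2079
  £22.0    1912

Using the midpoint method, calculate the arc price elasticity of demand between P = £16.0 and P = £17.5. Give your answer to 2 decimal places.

At P = 16.0, Q = 2583; at P = 17.5, Q = 2407.
ΔQ = -176, ΔP = 1.5. Midpoints: P̄ = 16.75, Q̄ = 2495.0.
ε = (ΔQ/ΔP)(P̄/Q̄) = (-176/1.5)(16.75/2495.0).

-0.79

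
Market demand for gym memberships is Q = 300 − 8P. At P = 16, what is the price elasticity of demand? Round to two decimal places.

At P = 16, Q = 172.
dQ/dP = −8.
ε = (dQ/dP)(P/Q) = (-8)(16/172).

-0.74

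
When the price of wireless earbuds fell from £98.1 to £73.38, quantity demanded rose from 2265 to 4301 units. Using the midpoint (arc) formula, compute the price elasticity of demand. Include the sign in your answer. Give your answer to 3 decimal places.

-2.151

ΔQ = 4301 − 2265 = 2036; ΔP = 73.38 − 98.1 = -24.72.
Midpoints: P̄ = 85.74, Q̄ = 3283.0.
ε = (ΔQ/ΔP)(P̄/Q̄) = (2036/-24.72)(85.74/3283.0).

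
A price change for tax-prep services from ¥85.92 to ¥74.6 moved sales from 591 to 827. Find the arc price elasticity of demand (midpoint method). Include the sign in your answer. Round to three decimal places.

ΔQ = 827 − 591 = 236; ΔP = 74.6 − 85.92 = -11.32.
Midpoints: P̄ = 80.26, Q̄ = 709.0.
ε = (ΔQ/ΔP)(P̄/Q̄) = (236/-11.32)(80.26/709.0).

-2.360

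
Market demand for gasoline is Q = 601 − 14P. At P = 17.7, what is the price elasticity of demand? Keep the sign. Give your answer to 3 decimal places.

At P = 17.7, Q = 353.200.
dQ/dP = −14.
ε = (dQ/dP)(P/Q) = (-14)(17.7/353.200).
|ε| < 1, so demand is inelastic at this price.

-0.702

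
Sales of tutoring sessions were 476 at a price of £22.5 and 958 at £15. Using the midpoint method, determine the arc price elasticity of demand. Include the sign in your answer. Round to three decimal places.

ΔQ = 958 − 476 = 482; ΔP = 15 − 22.5 = -7.5.
Midpoints: P̄ = 18.75, Q̄ = 717.0.
ε = (ΔQ/ΔP)(P̄/Q̄) = (482/-7.5)(18.75/717.0).

-1.681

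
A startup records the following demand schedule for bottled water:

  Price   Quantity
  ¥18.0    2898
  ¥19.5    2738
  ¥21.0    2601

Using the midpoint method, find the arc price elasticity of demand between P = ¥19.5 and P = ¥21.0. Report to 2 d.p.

-0.69

At P = 19.5, Q = 2738; at P = 21.0, Q = 2601.
ΔQ = -137, ΔP = 1.5. Midpoints: P̄ = 20.25, Q̄ = 2669.5.
ε = (ΔQ/ΔP)(P̄/Q̄) = (-137/1.5)(20.25/2669.5).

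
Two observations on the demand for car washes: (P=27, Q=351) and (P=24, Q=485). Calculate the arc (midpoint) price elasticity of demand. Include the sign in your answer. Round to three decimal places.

ΔQ = 485 − 351 = 134; ΔP = 24 − 27 = -3.
Midpoints: P̄ = 25.50, Q̄ = 418.0.
ε = (ΔQ/ΔP)(P̄/Q̄) = (134/-3)(25.50/418.0).

-2.725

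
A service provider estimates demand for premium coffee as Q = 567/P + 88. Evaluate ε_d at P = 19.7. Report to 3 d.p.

At P = 19.7, Q = 116.782.
dQ/dP = −567/P² = -1.461.
ε = (dQ/dP)(P/Q) = (-1.461)(19.7/116.782).

-0.246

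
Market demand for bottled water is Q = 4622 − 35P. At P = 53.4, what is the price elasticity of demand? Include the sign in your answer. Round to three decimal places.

-0.679

At P = 53.4, Q = 2753.
dQ/dP = −35.
ε = (dQ/dP)(P/Q) = (-35)(53.4/2753).
|ε| < 1, so demand is inelastic at this price.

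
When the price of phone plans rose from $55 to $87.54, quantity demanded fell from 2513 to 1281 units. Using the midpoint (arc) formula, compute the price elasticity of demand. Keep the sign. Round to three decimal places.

-1.422

ΔQ = 1281 − 2513 = -1232; ΔP = 87.54 − 55 = 32.54.
Midpoints: P̄ = 71.27, Q̄ = 1897.0.
ε = (ΔQ/ΔP)(P̄/Q̄) = (-1232/32.54)(71.27/1897.0).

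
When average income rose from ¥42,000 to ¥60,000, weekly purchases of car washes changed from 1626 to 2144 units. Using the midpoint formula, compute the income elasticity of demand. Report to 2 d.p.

ΔQ = 518, ΔI = 18000. Midpoints: Ī = 51,000, Q̄ = 1885.0.
ε_I = (ΔQ/ΔI)(Ī/Q̄) = (518/18000)(51000/1885.0).
ε_I > 0, so the good is normal.

0.78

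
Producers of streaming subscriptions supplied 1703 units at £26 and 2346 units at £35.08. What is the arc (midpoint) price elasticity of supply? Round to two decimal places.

ΔQ = 2346 − 1703 = 643; ΔP = 35.08 − 26 = 9.08.
Midpoints: P̄ = 30.54, Q̄ = 2024.5.
ε_s = (ΔQ/ΔP)(P̄/Q̄) = (643/9.08)(30.54/2024.5).

1.07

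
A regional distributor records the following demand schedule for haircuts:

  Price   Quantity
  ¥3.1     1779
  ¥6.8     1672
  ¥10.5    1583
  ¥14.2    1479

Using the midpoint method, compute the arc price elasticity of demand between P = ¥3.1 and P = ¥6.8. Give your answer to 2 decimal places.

At P = 3.1, Q = 1779; at P = 6.8, Q = 1672.
ΔQ = -107, ΔP = 3.7. Midpoints: P̄ = 4.95, Q̄ = 1725.5.
ε = (ΔQ/ΔP)(P̄/Q̄) = (-107/3.7)(4.95/1725.5).

-0.08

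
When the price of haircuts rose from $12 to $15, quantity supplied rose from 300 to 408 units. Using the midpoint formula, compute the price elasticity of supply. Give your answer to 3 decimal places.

ΔQ = 408 − 300 = 108; ΔP = 15 − 12 = 3.
Midpoints: P̄ = 13.50, Q̄ = 354.0.
ε_s = (ΔQ/ΔP)(P̄/Q̄) = (108/3)(13.50/354.0).

1.373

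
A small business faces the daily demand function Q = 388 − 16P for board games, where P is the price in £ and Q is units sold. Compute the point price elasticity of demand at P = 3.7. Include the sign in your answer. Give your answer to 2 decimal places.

-0.18

At P = 3.7, Q = 328.800.
dQ/dP = −16.
ε = (dQ/dP)(P/Q) = (-16)(3.7/328.800).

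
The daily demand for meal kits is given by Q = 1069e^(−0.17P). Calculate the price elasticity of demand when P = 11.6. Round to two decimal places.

-1.97

At P = 11.6, Q = 148.782.
dQ/dP = −0.17·1069e^(−0.17P) = −0.17Q = -25.293.
ε = (dQ/dP)(P/Q) = (-25.293)(11.6/148.782).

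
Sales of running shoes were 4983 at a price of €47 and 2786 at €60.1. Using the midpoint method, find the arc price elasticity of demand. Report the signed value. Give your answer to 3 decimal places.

ΔQ = 2786 − 4983 = -2197; ΔP = 60.1 − 47 = 13.1.
Midpoints: P̄ = 53.55, Q̄ = 3884.5.
ε = (ΔQ/ΔP)(P̄/Q̄) = (-2197/13.1)(53.55/3884.5).

-2.312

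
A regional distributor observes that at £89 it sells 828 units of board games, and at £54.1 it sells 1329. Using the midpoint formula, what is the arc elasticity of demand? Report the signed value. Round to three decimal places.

ΔQ = 1329 − 828 = 501; ΔP = 54.1 − 89 = -34.9.
Midpoints: P̄ = 71.55, Q̄ = 1078.5.
ε = (ΔQ/ΔP)(P̄/Q̄) = (501/-34.9)(71.55/1078.5).

-0.952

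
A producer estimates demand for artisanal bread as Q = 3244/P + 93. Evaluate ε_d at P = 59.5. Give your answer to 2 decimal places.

-0.37

At P = 59.5, Q = 147.521.
dQ/dP = −3244/P² = -0.916.
ε = (dQ/dP)(P/Q) = (-0.916)(59.5/147.521).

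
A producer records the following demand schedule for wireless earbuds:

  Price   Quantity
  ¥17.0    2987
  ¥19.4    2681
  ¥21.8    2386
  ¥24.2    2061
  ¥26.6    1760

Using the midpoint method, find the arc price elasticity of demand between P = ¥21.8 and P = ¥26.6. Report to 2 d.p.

At P = 21.8, Q = 2386; at P = 26.6, Q = 1760.
ΔQ = -626, ΔP = 4.8. Midpoints: P̄ = 24.20, Q̄ = 2073.0.
ε = (ΔQ/ΔP)(P̄/Q̄) = (-626/4.8)(24.20/2073.0).

-1.52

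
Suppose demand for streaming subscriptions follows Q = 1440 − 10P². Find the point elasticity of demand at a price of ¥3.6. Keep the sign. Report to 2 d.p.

At P = 3.6, Q = 1310.400.
dQ/dP = −20P = -72.
ε = (dQ/dP)(P/Q) = (-72)(3.6/1310.400).

-0.20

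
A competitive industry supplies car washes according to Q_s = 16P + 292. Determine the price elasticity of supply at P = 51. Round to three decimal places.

At P = 51, Q_s = 1108.
dQ_s/dP = 16.
ε_s = (dQ_s/dP)(P/Q_s) = (16)(51/1108).

0.736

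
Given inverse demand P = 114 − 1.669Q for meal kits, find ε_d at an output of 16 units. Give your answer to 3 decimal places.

At Q = 16, P = 114 − 1.669(16) = 87.30.
dP/dQ = −1.669, so dQ/dP = 1/(−1.669) = -0.599.
ε = (dQ/dP)(P/Q) = (-0.599)(87.30/16).

-3.269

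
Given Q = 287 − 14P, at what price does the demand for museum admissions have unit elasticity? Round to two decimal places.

10.25

For linear demand Q = a − bP, ε = −bP/(a − bP). |ε| = 1 when bP = a − bP, i.e. P = a/(2b).
P = 287/(2·14) = 287/28 = 10.2500.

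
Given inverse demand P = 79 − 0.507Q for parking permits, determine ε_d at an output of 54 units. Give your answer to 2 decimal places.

-1.89

At Q = 54, P = 79 − 0.507(54) = 51.62.
dP/dQ = −0.507, so dQ/dP = 1/(−0.507) = -1.972.
ε = (dQ/dP)(P/Q) = (-1.972)(51.62/54).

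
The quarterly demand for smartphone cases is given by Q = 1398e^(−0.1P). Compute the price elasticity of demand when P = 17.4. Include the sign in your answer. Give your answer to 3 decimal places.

-1.740

At P = 17.4, Q = 245.378.
dQ/dP = −0.1·1398e^(−0.1P) = −0.1Q = -24.538.
ε = (dQ/dP)(P/Q) = (-24.538)(17.4/245.378).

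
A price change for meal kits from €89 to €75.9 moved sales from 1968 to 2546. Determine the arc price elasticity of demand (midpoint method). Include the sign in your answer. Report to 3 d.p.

ΔQ = 2546 − 1968 = 578; ΔP = 75.9 − 89 = -13.1.
Midpoints: P̄ = 82.45, Q̄ = 2257.0.
ε = (ΔQ/ΔP)(P̄/Q̄) = (578/-13.1)(82.45/2257.0).

-1.612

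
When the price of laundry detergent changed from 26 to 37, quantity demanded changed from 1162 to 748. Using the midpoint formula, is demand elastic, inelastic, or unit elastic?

elastic

Arc ε ≈ -1.241.
|ε| = 1.24 > 1.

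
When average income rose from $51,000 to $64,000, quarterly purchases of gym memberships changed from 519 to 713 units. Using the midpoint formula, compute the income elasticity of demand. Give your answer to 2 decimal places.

ΔQ = 194, ΔI = 13000. Midpoints: Ī = 57,500, Q̄ = 616.0.
ε_I = (ΔQ/ΔI)(Ī/Q̄) = (194/13000)(57500/616.0).

1.39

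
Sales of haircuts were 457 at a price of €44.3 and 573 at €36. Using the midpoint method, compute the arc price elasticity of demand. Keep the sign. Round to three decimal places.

-1.090

ΔQ = 573 − 457 = 116; ΔP = 36 − 44.3 = -8.3.
Midpoints: P̄ = 40.15, Q̄ = 515.0.
ε = (ΔQ/ΔP)(P̄/Q̄) = (116/-8.3)(40.15/515.0).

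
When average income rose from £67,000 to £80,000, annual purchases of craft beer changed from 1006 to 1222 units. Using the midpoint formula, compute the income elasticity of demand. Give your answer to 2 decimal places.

1.10

ΔQ = 216, ΔI = 13000. Midpoints: Ī = 73,500, Q̄ = 1114.0.
ε_I = (ΔQ/ΔI)(Ī/Q̄) = (216/13000)(73500/1114.0).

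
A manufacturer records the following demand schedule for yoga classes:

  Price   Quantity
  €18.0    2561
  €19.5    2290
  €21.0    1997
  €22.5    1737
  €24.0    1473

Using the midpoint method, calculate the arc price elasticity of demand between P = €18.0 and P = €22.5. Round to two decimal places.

-1.73

At P = 18.0, Q = 2561; at P = 22.5, Q = 1737.
ΔQ = -824, ΔP = 4.5. Midpoints: P̄ = 20.25, Q̄ = 2149.0.
ε = (ΔQ/ΔP)(P̄/Q̄) = (-824/4.5)(20.25/2149.0).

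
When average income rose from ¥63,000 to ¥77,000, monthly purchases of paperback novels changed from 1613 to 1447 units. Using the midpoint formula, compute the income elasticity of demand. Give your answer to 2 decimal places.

ΔQ = -166, ΔI = 14000. Midpoints: Ī = 70,000, Q̄ = 1530.0.
ε_I = (ΔQ/ΔI)(Ī/Q̄) = (-166/14000)(70000/1530.0).
ε_I < 0, so the good is inferior.

-0.54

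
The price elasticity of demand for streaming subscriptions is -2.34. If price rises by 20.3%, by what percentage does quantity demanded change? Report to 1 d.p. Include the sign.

-47.5%

%ΔQ ≈ ε × %ΔP = (-2.34)(20.3%) = -47.50%.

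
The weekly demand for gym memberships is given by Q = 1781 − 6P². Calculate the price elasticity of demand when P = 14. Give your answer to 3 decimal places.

-3.888

At P = 14, Q = 605.
dQ/dP = −12P = -168.
ε = (dQ/dP)(P/Q) = (-168)(14/605).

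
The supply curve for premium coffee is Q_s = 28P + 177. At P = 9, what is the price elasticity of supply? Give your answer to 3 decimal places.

At P = 9, Q_s = 429.
dQ_s/dP = 28.
ε_s = (dQ_s/dP)(P/Q_s) = (28)(9/429).

0.587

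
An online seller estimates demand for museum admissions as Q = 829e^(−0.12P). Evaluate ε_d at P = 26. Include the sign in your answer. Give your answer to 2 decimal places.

At P = 26, Q = 36.606.
dQ/dP = −0.12·829e^(−0.12P) = −0.12Q = -4.393.
ε = (dQ/dP)(P/Q) = (-4.393)(26/36.606).
|ε| > 1, so demand is elastic at this price.

-3.12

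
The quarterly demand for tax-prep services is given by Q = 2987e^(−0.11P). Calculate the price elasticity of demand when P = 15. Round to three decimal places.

-1.650

At P = 15, Q = 573.653.
dQ/dP = −0.11·2987e^(−0.11P) = −0.11Q = -63.102.
ε = (dQ/dP)(P/Q) = (-63.102)(15/573.653).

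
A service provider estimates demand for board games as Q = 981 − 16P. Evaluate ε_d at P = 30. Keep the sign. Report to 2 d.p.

At P = 30, Q = 501.
dQ/dP = −16.
ε = (dQ/dP)(P/Q) = (-16)(30/501).
|ε| < 1, so demand is inelastic at this price.

-0.96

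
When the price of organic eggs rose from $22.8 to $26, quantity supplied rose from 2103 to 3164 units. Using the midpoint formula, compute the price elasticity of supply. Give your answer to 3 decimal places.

3.072

ΔQ = 3164 − 2103 = 1061; ΔP = 26 − 22.8 = 3.2.
Midpoints: P̄ = 24.40, Q̄ = 2633.5.
ε_s = (ΔQ/ΔP)(P̄/Q̄) = (1061/3.2)(24.40/2633.5).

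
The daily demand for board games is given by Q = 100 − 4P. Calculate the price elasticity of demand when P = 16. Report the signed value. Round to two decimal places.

At P = 16, Q = 36.
dQ/dP = −4.
ε = (dQ/dP)(P/Q) = (-4)(16/36).

-1.78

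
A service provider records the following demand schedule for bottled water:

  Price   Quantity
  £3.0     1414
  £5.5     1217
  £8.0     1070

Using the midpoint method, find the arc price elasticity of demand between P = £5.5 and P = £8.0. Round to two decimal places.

-0.35

At P = 5.5, Q = 1217; at P = 8.0, Q = 1070.
ΔQ = -147, ΔP = 2.5. Midpoints: P̄ = 6.75, Q̄ = 1143.5.
ε = (ΔQ/ΔP)(P̄/Q̄) = (-147/2.5)(6.75/1143.5).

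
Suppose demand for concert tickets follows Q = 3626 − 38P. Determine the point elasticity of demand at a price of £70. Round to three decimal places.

-2.754

At P = 70, Q = 966.
dQ/dP = −38.
ε = (dQ/dP)(P/Q) = (-38)(70/966).
|ε| > 1, so demand is elastic at this price.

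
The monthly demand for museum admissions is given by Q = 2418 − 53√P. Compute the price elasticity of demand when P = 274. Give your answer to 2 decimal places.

At P = 274, Q = 1540.694.
dQ/dP = −53/(2√P) = -1.601.
ε = (dQ/dP)(P/Q) = (-1.601)(274/1540.694).
|ε| < 1, so demand is inelastic at this price.

-0.28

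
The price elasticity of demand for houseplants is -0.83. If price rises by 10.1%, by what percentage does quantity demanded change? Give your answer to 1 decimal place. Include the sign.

-8.4%

%ΔQ ≈ ε × %ΔP = (-0.83)(10.1%) = -8.38%.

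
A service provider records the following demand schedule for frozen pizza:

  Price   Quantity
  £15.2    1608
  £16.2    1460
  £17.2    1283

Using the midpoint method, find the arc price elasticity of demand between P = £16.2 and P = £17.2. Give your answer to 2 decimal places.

At P = 16.2, Q = 1460; at P = 17.2, Q = 1283.
ΔQ = -177, ΔP = 1.0. Midpoints: P̄ = 16.70, Q̄ = 1371.5.
ε = (ΔQ/ΔP)(P̄/Q̄) = (-177/1.0)(16.70/1371.5).

-2.16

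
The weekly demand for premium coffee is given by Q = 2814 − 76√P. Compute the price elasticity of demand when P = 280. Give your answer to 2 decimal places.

-0.41

At P = 280, Q = 1542.277.
dQ/dP = −76/(2√P) = -2.271.
ε = (dQ/dP)(P/Q) = (-2.271)(280/1542.277).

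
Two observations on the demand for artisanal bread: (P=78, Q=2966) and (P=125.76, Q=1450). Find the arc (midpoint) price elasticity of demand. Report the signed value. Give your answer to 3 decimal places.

ΔQ = 1450 − 2966 = -1516; ΔP = 125.76 − 78 = 47.76.
Midpoints: P̄ = 101.88, Q̄ = 2208.0.
ε = (ΔQ/ΔP)(P̄/Q̄) = (-1516/47.76)(101.88/2208.0).

-1.465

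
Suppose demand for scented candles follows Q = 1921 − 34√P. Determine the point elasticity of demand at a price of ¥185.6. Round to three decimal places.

-0.159

At P = 185.6, Q = 1457.801.
dQ/dP = −34/(2√P) = -1.248.
ε = (dQ/dP)(P/Q) = (-1.248)(185.6/1457.801).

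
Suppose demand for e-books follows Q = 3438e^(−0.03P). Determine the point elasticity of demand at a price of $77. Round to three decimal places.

-2.310

At P = 77, Q = 341.260.
dQ/dP = −0.03·3438e^(−0.03P) = −0.03Q = -10.238.
ε = (dQ/dP)(P/Q) = (-10.238)(77/341.260).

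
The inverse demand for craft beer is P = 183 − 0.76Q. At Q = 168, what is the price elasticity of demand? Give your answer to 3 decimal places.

-0.433

At Q = 168, P = 183 − 0.76(168) = 55.32.
dP/dQ = −0.76, so dQ/dP = 1/(−0.76) = -1.316.
ε = (dQ/dP)(P/Q) = (-1.316)(55.32/168).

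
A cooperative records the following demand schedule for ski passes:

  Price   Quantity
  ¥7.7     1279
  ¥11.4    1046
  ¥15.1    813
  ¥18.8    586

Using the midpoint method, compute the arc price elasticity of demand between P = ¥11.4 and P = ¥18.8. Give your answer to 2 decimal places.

-1.15

At P = 11.4, Q = 1046; at P = 18.8, Q = 586.
ΔQ = -460, ΔP = 7.4. Midpoints: P̄ = 15.10, Q̄ = 816.0.
ε = (ΔQ/ΔP)(P̄/Q̄) = (-460/7.4)(15.10/816.0).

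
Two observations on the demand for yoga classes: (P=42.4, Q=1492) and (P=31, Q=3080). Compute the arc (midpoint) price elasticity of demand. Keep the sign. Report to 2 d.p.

ΔQ = 3080 − 1492 = 1588; ΔP = 31 − 42.4 = -11.4.
Midpoints: P̄ = 36.70, Q̄ = 2286.0.
ε = (ΔQ/ΔP)(P̄/Q̄) = (1588/-11.4)(36.70/2286.0).

-2.24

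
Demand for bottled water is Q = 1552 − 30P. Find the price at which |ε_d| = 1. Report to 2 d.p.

For linear demand Q = a − bP, ε = −bP/(a − bP). |ε| = 1 when bP = a − bP, i.e. P = a/(2b).
P = 1552/(2·30) = 1552/60 = 25.8667.

25.87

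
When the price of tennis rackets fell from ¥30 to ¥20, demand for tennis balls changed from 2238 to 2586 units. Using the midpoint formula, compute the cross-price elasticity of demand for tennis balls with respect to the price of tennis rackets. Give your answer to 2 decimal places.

-0.36

ΔQ_x = 2586 − 2238 = 348; ΔP_y = 20 − 30 = -10.
Midpoints: P̄_y = 25.00, Q̄_x = 2412.0.
ε_xy = (ΔQ_x/ΔP_y)(P̄_y/Q̄_x) = (348/-10)(25.00/2412.0).
ε_xy < 0, so the goods are complements.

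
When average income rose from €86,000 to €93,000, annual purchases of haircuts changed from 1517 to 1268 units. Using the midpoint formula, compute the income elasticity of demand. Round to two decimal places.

ΔQ = -249, ΔI = 7000. Midpoints: Ī = 89,500, Q̄ = 1392.5.
ε_I = (ΔQ/ΔI)(Ī/Q̄) = (-249/7000)(89500/1392.5).

-2.29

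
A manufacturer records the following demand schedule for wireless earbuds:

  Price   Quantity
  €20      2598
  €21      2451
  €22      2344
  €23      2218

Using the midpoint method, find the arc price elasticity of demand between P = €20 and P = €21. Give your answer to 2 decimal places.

At P = 20, Q = 2598; at P = 21, Q = 2451.
ΔQ = -147, ΔP = 1. Midpoints: P̄ = 20.50, Q̄ = 2524.5.
ε = (ΔQ/ΔP)(P̄/Q̄) = (-147/1)(20.50/2524.5).

-1.19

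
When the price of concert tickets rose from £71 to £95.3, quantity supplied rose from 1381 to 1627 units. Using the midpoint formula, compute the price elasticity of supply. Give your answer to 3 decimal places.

ΔQ = 1627 − 1381 = 246; ΔP = 95.3 − 71 = 24.3.
Midpoints: P̄ = 83.15, Q̄ = 1504.0.
ε_s = (ΔQ/ΔP)(P̄/Q̄) = (246/24.3)(83.15/1504.0).

0.560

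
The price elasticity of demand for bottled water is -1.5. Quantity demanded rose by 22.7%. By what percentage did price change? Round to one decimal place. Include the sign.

-15.1%

%ΔP ≈ %ΔQ / ε = (22.7%)/(-1.5) = -15.13%.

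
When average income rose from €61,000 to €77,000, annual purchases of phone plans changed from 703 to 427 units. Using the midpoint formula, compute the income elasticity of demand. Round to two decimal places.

ΔQ = -276, ΔI = 16000. Midpoints: Ī = 69,000, Q̄ = 565.0.
ε_I = (ΔQ/ΔI)(Ī/Q̄) = (-276/16000)(69000/565.0).

-2.11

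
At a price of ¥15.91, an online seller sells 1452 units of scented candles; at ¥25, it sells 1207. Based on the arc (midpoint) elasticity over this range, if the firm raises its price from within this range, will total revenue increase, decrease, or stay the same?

Arc ε = (-245/9.09)(20.45/1329.5) ≈ -0.415.
|ε| = 0.41 < 1, so demand is inelastic. A price rise therefore raises total revenue.

increase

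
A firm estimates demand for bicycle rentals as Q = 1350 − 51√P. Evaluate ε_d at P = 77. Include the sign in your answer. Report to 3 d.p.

-0.248

At P = 77, Q = 902.477.
dQ/dP = −51/(2√P) = -2.906.
ε = (dQ/dP)(P/Q) = (-2.906)(77/902.477).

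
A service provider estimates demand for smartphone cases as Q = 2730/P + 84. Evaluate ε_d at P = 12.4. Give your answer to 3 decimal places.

-0.724

At P = 12.4, Q = 304.161.
dQ/dP = −2730/P² = -17.755.
ε = (dQ/dP)(P/Q) = (-17.755)(12.4/304.161).
|ε| < 1, so demand is inelastic at this price.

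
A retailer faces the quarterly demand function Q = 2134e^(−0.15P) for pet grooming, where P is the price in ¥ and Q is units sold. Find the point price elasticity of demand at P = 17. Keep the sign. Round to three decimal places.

-2.550

At P = 17, Q = 166.626.
dQ/dP = −0.15·2134e^(−0.15P) = −0.15Q = -24.994.
ε = (dQ/dP)(P/Q) = (-24.994)(17/166.626).
|ε| > 1, so demand is elastic at this price.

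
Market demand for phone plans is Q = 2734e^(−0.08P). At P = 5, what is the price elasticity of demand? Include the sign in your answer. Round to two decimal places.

-0.40

At P = 5, Q = 1832.655.
dQ/dP = −0.08·2734e^(−0.08P) = −0.08Q = -146.612.
ε = (dQ/dP)(P/Q) = (-146.612)(5/1832.655).
|ε| < 1, so demand is inelastic at this price.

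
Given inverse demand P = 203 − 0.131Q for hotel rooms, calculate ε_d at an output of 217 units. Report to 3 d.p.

-6.141

At Q = 217, P = 203 − 0.131(217) = 174.57.
dP/dQ = −0.131, so dQ/dP = 1/(−0.131) = -7.634.
ε = (dQ/dP)(P/Q) = (-7.634)(174.57/217).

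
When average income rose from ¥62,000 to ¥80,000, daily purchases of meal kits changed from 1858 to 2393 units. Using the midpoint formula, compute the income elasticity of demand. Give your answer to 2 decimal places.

0.99

ΔQ = 535, ΔI = 18000. Midpoints: Ī = 71,000, Q̄ = 2125.5.
ε_I = (ΔQ/ΔI)(Ī/Q̄) = (535/18000)(71000/2125.5).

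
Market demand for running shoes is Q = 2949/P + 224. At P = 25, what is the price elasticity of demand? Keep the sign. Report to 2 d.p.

-0.34

At P = 25, Q = 341.960.
dQ/dP = −2949/P² = -4.718.
ε = (dQ/dP)(P/Q) = (-4.718)(25/341.960).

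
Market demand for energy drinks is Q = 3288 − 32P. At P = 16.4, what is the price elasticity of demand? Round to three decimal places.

At P = 16.4, Q = 2763.200.
dQ/dP = −32.
ε = (dQ/dP)(P/Q) = (-32)(16.4/2763.200).

-0.190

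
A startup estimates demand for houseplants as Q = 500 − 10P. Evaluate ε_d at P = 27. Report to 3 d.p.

-1.174

At P = 27, Q = 230.
dQ/dP = −10.
ε = (dQ/dP)(P/Q) = (-10)(27/230).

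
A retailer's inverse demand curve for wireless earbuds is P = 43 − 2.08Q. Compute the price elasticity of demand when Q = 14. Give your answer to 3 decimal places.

At Q = 14, P = 43 − 2.08(14) = 13.88.
dP/dQ = −2.08, so dQ/dP = 1/(−2.08) = -0.481.
ε = (dQ/dP)(P/Q) = (-0.481)(13.88/14).

-0.477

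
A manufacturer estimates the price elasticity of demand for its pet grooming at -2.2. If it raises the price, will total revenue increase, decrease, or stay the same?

|ε| = 2.20 > 1, so demand is elastic. A price rise therefore reduces total revenue.

decrease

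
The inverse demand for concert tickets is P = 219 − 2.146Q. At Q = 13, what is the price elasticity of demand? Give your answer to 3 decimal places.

At Q = 13, P = 219 − 2.146(13) = 191.10.
dP/dQ = −2.146, so dQ/dP = 1/(−2.146) = -0.466.
ε = (dQ/dP)(P/Q) = (-0.466)(191.10/13).

-6.850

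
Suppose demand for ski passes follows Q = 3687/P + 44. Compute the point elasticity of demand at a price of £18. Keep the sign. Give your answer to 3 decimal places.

At P = 18, Q = 248.833.
dQ/dP = −3687/P² = -11.380.
ε = (dQ/dP)(P/Q) = (-11.380)(18/248.833).

-0.823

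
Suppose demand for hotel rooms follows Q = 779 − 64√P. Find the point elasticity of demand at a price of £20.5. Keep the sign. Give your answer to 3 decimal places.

-0.296

At P = 20.5, Q = 489.228.
dQ/dP = −64/(2√P) = -7.068.
ε = (dQ/dP)(P/Q) = (-7.068)(20.5/489.228).
|ε| < 1, so demand is inelastic at this price.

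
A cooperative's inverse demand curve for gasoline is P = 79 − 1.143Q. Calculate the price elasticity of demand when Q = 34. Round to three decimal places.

At Q = 34, P = 79 − 1.143(34) = 40.14.
dP/dQ = −1.143, so dQ/dP = 1/(−1.143) = -0.875.
ε = (dQ/dP)(P/Q) = (-0.875)(40.14/34).

-1.033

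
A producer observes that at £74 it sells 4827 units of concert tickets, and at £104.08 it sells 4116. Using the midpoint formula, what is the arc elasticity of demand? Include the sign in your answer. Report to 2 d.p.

ΔQ = 4116 − 4827 = -711; ΔP = 104.08 − 74 = 30.08.
Midpoints: P̄ = 89.04, Q̄ = 4471.5.
ε = (ΔQ/ΔP)(P̄/Q̄) = (-711/30.08)(89.04/4471.5).

-0.47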